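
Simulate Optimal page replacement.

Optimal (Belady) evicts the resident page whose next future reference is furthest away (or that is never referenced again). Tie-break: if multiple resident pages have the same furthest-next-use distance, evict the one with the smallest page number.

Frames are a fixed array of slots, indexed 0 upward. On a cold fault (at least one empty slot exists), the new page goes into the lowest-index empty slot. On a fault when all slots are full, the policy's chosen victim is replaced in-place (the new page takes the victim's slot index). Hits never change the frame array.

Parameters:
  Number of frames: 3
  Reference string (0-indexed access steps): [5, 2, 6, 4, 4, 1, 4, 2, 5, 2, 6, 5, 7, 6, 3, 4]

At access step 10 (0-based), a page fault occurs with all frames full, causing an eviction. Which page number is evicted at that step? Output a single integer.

Step 0: ref 5 -> FAULT, frames=[5,-,-]
Step 1: ref 2 -> FAULT, frames=[5,2,-]
Step 2: ref 6 -> FAULT, frames=[5,2,6]
Step 3: ref 4 -> FAULT, evict 6, frames=[5,2,4]
Step 4: ref 4 -> HIT, frames=[5,2,4]
Step 5: ref 1 -> FAULT, evict 5, frames=[1,2,4]
Step 6: ref 4 -> HIT, frames=[1,2,4]
Step 7: ref 2 -> HIT, frames=[1,2,4]
Step 8: ref 5 -> FAULT, evict 1, frames=[5,2,4]
Step 9: ref 2 -> HIT, frames=[5,2,4]
Step 10: ref 6 -> FAULT, evict 2, frames=[5,6,4]
At step 10: evicted page 2

Answer: 2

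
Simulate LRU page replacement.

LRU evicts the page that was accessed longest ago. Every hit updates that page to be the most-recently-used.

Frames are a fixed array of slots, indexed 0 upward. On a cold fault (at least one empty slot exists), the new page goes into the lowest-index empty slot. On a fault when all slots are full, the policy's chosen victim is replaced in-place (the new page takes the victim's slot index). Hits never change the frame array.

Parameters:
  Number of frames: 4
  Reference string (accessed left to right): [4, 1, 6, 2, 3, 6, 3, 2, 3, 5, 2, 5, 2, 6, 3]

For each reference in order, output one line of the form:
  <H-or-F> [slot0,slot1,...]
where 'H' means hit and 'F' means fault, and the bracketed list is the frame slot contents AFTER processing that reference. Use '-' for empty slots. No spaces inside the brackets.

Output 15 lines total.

F [4,-,-,-]
F [4,1,-,-]
F [4,1,6,-]
F [4,1,6,2]
F [3,1,6,2]
H [3,1,6,2]
H [3,1,6,2]
H [3,1,6,2]
H [3,1,6,2]
F [3,5,6,2]
H [3,5,6,2]
H [3,5,6,2]
H [3,5,6,2]
H [3,5,6,2]
H [3,5,6,2]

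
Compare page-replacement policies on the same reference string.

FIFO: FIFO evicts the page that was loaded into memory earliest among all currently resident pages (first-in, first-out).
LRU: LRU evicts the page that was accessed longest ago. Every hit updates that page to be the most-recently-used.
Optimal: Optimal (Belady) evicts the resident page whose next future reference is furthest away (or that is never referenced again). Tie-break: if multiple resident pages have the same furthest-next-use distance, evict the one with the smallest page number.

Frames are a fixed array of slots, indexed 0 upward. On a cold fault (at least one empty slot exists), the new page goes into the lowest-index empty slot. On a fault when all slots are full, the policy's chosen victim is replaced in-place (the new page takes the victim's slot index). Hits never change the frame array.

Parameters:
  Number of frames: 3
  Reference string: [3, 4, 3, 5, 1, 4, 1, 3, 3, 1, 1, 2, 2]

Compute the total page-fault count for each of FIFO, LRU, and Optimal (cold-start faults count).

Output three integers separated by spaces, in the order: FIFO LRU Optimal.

Answer: 6 7 5

Derivation:
--- FIFO ---
  step 0: ref 3 -> FAULT, frames=[3,-,-] (faults so far: 1)
  step 1: ref 4 -> FAULT, frames=[3,4,-] (faults so far: 2)
  step 2: ref 3 -> HIT, frames=[3,4,-] (faults so far: 2)
  step 3: ref 5 -> FAULT, frames=[3,4,5] (faults so far: 3)
  step 4: ref 1 -> FAULT, evict 3, frames=[1,4,5] (faults so far: 4)
  step 5: ref 4 -> HIT, frames=[1,4,5] (faults so far: 4)
  step 6: ref 1 -> HIT, frames=[1,4,5] (faults so far: 4)
  step 7: ref 3 -> FAULT, evict 4, frames=[1,3,5] (faults so far: 5)
  step 8: ref 3 -> HIT, frames=[1,3,5] (faults so far: 5)
  step 9: ref 1 -> HIT, frames=[1,3,5] (faults so far: 5)
  step 10: ref 1 -> HIT, frames=[1,3,5] (faults so far: 5)
  step 11: ref 2 -> FAULT, evict 5, frames=[1,3,2] (faults so far: 6)
  step 12: ref 2 -> HIT, frames=[1,3,2] (faults so far: 6)
  FIFO total faults: 6
--- LRU ---
  step 0: ref 3 -> FAULT, frames=[3,-,-] (faults so far: 1)
  step 1: ref 4 -> FAULT, frames=[3,4,-] (faults so far: 2)
  step 2: ref 3 -> HIT, frames=[3,4,-] (faults so far: 2)
  step 3: ref 5 -> FAULT, frames=[3,4,5] (faults so far: 3)
  step 4: ref 1 -> FAULT, evict 4, frames=[3,1,5] (faults so far: 4)
  step 5: ref 4 -> FAULT, evict 3, frames=[4,1,5] (faults so far: 5)
  step 6: ref 1 -> HIT, frames=[4,1,5] (faults so far: 5)
  step 7: ref 3 -> FAULT, evict 5, frames=[4,1,3] (faults so far: 6)
  step 8: ref 3 -> HIT, frames=[4,1,3] (faults so far: 6)
  step 9: ref 1 -> HIT, frames=[4,1,3] (faults so far: 6)
  step 10: ref 1 -> HIT, frames=[4,1,3] (faults so far: 6)
  step 11: ref 2 -> FAULT, evict 4, frames=[2,1,3] (faults so far: 7)
  step 12: ref 2 -> HIT, frames=[2,1,3] (faults so far: 7)
  LRU total faults: 7
--- Optimal ---
  step 0: ref 3 -> FAULT, frames=[3,-,-] (faults so far: 1)
  step 1: ref 4 -> FAULT, frames=[3,4,-] (faults so far: 2)
  step 2: ref 3 -> HIT, frames=[3,4,-] (faults so far: 2)
  step 3: ref 5 -> FAULT, frames=[3,4,5] (faults so far: 3)
  step 4: ref 1 -> FAULT, evict 5, frames=[3,4,1] (faults so far: 4)
  step 5: ref 4 -> HIT, frames=[3,4,1] (faults so far: 4)
  step 6: ref 1 -> HIT, frames=[3,4,1] (faults so far: 4)
  step 7: ref 3 -> HIT, frames=[3,4,1] (faults so far: 4)
  step 8: ref 3 -> HIT, frames=[3,4,1] (faults so far: 4)
  step 9: ref 1 -> HIT, frames=[3,4,1] (faults so far: 4)
  step 10: ref 1 -> HIT, frames=[3,4,1] (faults so far: 4)
  step 11: ref 2 -> FAULT, evict 1, frames=[3,4,2] (faults so far: 5)
  step 12: ref 2 -> HIT, frames=[3,4,2] (faults so far: 5)
  Optimal total faults: 5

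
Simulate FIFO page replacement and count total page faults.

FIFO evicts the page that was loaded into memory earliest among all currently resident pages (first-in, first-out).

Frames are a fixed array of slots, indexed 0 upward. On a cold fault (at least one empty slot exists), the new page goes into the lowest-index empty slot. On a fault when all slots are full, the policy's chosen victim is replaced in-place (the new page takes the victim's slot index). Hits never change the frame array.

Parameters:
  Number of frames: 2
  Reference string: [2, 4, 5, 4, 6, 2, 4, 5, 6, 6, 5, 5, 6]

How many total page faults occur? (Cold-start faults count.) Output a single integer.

Answer: 8

Derivation:
Step 0: ref 2 → FAULT, frames=[2,-]
Step 1: ref 4 → FAULT, frames=[2,4]
Step 2: ref 5 → FAULT (evict 2), frames=[5,4]
Step 3: ref 4 → HIT, frames=[5,4]
Step 4: ref 6 → FAULT (evict 4), frames=[5,6]
Step 5: ref 2 → FAULT (evict 5), frames=[2,6]
Step 6: ref 4 → FAULT (evict 6), frames=[2,4]
Step 7: ref 5 → FAULT (evict 2), frames=[5,4]
Step 8: ref 6 → FAULT (evict 4), frames=[5,6]
Step 9: ref 6 → HIT, frames=[5,6]
Step 10: ref 5 → HIT, frames=[5,6]
Step 11: ref 5 → HIT, frames=[5,6]
Step 12: ref 6 → HIT, frames=[5,6]
Total faults: 8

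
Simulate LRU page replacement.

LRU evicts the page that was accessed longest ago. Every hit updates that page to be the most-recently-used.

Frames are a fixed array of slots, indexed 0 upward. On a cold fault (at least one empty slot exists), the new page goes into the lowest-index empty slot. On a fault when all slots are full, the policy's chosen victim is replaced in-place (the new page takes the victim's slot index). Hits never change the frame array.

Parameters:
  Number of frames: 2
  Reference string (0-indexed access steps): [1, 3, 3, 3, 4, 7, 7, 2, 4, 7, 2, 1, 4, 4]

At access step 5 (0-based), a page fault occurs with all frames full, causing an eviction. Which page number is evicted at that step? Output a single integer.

Answer: 3

Derivation:
Step 0: ref 1 -> FAULT, frames=[1,-]
Step 1: ref 3 -> FAULT, frames=[1,3]
Step 2: ref 3 -> HIT, frames=[1,3]
Step 3: ref 3 -> HIT, frames=[1,3]
Step 4: ref 4 -> FAULT, evict 1, frames=[4,3]
Step 5: ref 7 -> FAULT, evict 3, frames=[4,7]
At step 5: evicted page 3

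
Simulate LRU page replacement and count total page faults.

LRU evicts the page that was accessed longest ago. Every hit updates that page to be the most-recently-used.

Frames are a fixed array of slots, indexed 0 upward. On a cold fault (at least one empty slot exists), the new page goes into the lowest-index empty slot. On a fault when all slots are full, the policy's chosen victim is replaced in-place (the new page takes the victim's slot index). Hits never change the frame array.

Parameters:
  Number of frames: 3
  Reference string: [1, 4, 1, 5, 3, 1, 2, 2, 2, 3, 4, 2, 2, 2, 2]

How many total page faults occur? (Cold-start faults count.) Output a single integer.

Step 0: ref 1 → FAULT, frames=[1,-,-]
Step 1: ref 4 → FAULT, frames=[1,4,-]
Step 2: ref 1 → HIT, frames=[1,4,-]
Step 3: ref 5 → FAULT, frames=[1,4,5]
Step 4: ref 3 → FAULT (evict 4), frames=[1,3,5]
Step 5: ref 1 → HIT, frames=[1,3,5]
Step 6: ref 2 → FAULT (evict 5), frames=[1,3,2]
Step 7: ref 2 → HIT, frames=[1,3,2]
Step 8: ref 2 → HIT, frames=[1,3,2]
Step 9: ref 3 → HIT, frames=[1,3,2]
Step 10: ref 4 → FAULT (evict 1), frames=[4,3,2]
Step 11: ref 2 → HIT, frames=[4,3,2]
Step 12: ref 2 → HIT, frames=[4,3,2]
Step 13: ref 2 → HIT, frames=[4,3,2]
Step 14: ref 2 → HIT, frames=[4,3,2]
Total faults: 6

Answer: 6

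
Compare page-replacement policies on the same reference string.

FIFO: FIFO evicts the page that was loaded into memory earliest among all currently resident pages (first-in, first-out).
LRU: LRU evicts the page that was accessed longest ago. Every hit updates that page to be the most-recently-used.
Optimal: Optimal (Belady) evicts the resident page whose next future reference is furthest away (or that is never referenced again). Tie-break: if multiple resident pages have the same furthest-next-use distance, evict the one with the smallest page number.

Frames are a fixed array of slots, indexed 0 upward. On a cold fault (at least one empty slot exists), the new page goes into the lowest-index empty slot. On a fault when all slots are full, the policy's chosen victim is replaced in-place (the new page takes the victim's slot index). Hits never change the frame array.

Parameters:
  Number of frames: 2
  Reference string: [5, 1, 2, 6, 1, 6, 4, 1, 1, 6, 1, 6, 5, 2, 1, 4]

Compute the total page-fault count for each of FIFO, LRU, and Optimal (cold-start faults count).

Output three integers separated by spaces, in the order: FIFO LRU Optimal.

--- FIFO ---
  step 0: ref 5 -> FAULT, frames=[5,-] (faults so far: 1)
  step 1: ref 1 -> FAULT, frames=[5,1] (faults so far: 2)
  step 2: ref 2 -> FAULT, evict 5, frames=[2,1] (faults so far: 3)
  step 3: ref 6 -> FAULT, evict 1, frames=[2,6] (faults so far: 4)
  step 4: ref 1 -> FAULT, evict 2, frames=[1,6] (faults so far: 5)
  step 5: ref 6 -> HIT, frames=[1,6] (faults so far: 5)
  step 6: ref 4 -> FAULT, evict 6, frames=[1,4] (faults so far: 6)
  step 7: ref 1 -> HIT, frames=[1,4] (faults so far: 6)
  step 8: ref 1 -> HIT, frames=[1,4] (faults so far: 6)
  step 9: ref 6 -> FAULT, evict 1, frames=[6,4] (faults so far: 7)
  step 10: ref 1 -> FAULT, evict 4, frames=[6,1] (faults so far: 8)
  step 11: ref 6 -> HIT, frames=[6,1] (faults so far: 8)
  step 12: ref 5 -> FAULT, evict 6, frames=[5,1] (faults so far: 9)
  step 13: ref 2 -> FAULT, evict 1, frames=[5,2] (faults so far: 10)
  step 14: ref 1 -> FAULT, evict 5, frames=[1,2] (faults so far: 11)
  step 15: ref 4 -> FAULT, evict 2, frames=[1,4] (faults so far: 12)
  FIFO total faults: 12
--- LRU ---
  step 0: ref 5 -> FAULT, frames=[5,-] (faults so far: 1)
  step 1: ref 1 -> FAULT, frames=[5,1] (faults so far: 2)
  step 2: ref 2 -> FAULT, evict 5, frames=[2,1] (faults so far: 3)
  step 3: ref 6 -> FAULT, evict 1, frames=[2,6] (faults so far: 4)
  step 4: ref 1 -> FAULT, evict 2, frames=[1,6] (faults so far: 5)
  step 5: ref 6 -> HIT, frames=[1,6] (faults so far: 5)
  step 6: ref 4 -> FAULT, evict 1, frames=[4,6] (faults so far: 6)
  step 7: ref 1 -> FAULT, evict 6, frames=[4,1] (faults so far: 7)
  step 8: ref 1 -> HIT, frames=[4,1] (faults so far: 7)
  step 9: ref 6 -> FAULT, evict 4, frames=[6,1] (faults so far: 8)
  step 10: ref 1 -> HIT, frames=[6,1] (faults so far: 8)
  step 11: ref 6 -> HIT, frames=[6,1] (faults so far: 8)
  step 12: ref 5 -> FAULT, evict 1, frames=[6,5] (faults so far: 9)
  step 13: ref 2 -> FAULT, evict 6, frames=[2,5] (faults so far: 10)
  step 14: ref 1 -> FAULT, evict 5, frames=[2,1] (faults so far: 11)
  step 15: ref 4 -> FAULT, evict 2, frames=[4,1] (faults so far: 12)
  LRU total faults: 12
--- Optimal ---
  step 0: ref 5 -> FAULT, frames=[5,-] (faults so far: 1)
  step 1: ref 1 -> FAULT, frames=[5,1] (faults so far: 2)
  step 2: ref 2 -> FAULT, evict 5, frames=[2,1] (faults so far: 3)
  step 3: ref 6 -> FAULT, evict 2, frames=[6,1] (faults so far: 4)
  step 4: ref 1 -> HIT, frames=[6,1] (faults so far: 4)
  step 5: ref 6 -> HIT, frames=[6,1] (faults so far: 4)
  step 6: ref 4 -> FAULT, evict 6, frames=[4,1] (faults so far: 5)
  step 7: ref 1 -> HIT, frames=[4,1] (faults so far: 5)
  step 8: ref 1 -> HIT, frames=[4,1] (faults so far: 5)
  step 9: ref 6 -> FAULT, evict 4, frames=[6,1] (faults so far: 6)
  step 10: ref 1 -> HIT, frames=[6,1] (faults so far: 6)
  step 11: ref 6 -> HIT, frames=[6,1] (faults so far: 6)
  step 12: ref 5 -> FAULT, evict 6, frames=[5,1] (faults so far: 7)
  step 13: ref 2 -> FAULT, evict 5, frames=[2,1] (faults so far: 8)
  step 14: ref 1 -> HIT, frames=[2,1] (faults so far: 8)
  step 15: ref 4 -> FAULT, evict 1, frames=[2,4] (faults so far: 9)
  Optimal total faults: 9

Answer: 12 12 9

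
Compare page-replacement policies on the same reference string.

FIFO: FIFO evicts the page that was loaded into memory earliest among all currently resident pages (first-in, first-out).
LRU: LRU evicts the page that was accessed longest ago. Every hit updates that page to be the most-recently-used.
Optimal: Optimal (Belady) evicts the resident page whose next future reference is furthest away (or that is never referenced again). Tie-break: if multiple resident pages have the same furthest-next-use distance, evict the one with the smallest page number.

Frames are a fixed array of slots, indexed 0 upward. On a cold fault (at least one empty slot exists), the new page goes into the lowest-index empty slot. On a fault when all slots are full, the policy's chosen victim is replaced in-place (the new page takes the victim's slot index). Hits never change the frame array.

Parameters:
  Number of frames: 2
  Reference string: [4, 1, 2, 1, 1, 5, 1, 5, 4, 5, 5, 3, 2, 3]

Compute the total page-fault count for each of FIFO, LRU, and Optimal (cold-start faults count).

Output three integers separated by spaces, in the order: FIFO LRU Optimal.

Answer: 9 7 7

Derivation:
--- FIFO ---
  step 0: ref 4 -> FAULT, frames=[4,-] (faults so far: 1)
  step 1: ref 1 -> FAULT, frames=[4,1] (faults so far: 2)
  step 2: ref 2 -> FAULT, evict 4, frames=[2,1] (faults so far: 3)
  step 3: ref 1 -> HIT, frames=[2,1] (faults so far: 3)
  step 4: ref 1 -> HIT, frames=[2,1] (faults so far: 3)
  step 5: ref 5 -> FAULT, evict 1, frames=[2,5] (faults so far: 4)
  step 6: ref 1 -> FAULT, evict 2, frames=[1,5] (faults so far: 5)
  step 7: ref 5 -> HIT, frames=[1,5] (faults so far: 5)
  step 8: ref 4 -> FAULT, evict 5, frames=[1,4] (faults so far: 6)
  step 9: ref 5 -> FAULT, evict 1, frames=[5,4] (faults so far: 7)
  step 10: ref 5 -> HIT, frames=[5,4] (faults so far: 7)
  step 11: ref 3 -> FAULT, evict 4, frames=[5,3] (faults so far: 8)
  step 12: ref 2 -> FAULT, evict 5, frames=[2,3] (faults so far: 9)
  step 13: ref 3 -> HIT, frames=[2,3] (faults so far: 9)
  FIFO total faults: 9
--- LRU ---
  step 0: ref 4 -> FAULT, frames=[4,-] (faults so far: 1)
  step 1: ref 1 -> FAULT, frames=[4,1] (faults so far: 2)
  step 2: ref 2 -> FAULT, evict 4, frames=[2,1] (faults so far: 3)
  step 3: ref 1 -> HIT, frames=[2,1] (faults so far: 3)
  step 4: ref 1 -> HIT, frames=[2,1] (faults so far: 3)
  step 5: ref 5 -> FAULT, evict 2, frames=[5,1] (faults so far: 4)
  step 6: ref 1 -> HIT, frames=[5,1] (faults so far: 4)
  step 7: ref 5 -> HIT, frames=[5,1] (faults so far: 4)
  step 8: ref 4 -> FAULT, evict 1, frames=[5,4] (faults so far: 5)
  step 9: ref 5 -> HIT, frames=[5,4] (faults so far: 5)
  step 10: ref 5 -> HIT, frames=[5,4] (faults so far: 5)
  step 11: ref 3 -> FAULT, evict 4, frames=[5,3] (faults so far: 6)
  step 12: ref 2 -> FAULT, evict 5, frames=[2,3] (faults so far: 7)
  step 13: ref 3 -> HIT, frames=[2,3] (faults so far: 7)
  LRU total faults: 7
--- Optimal ---
  step 0: ref 4 -> FAULT, frames=[4,-] (faults so far: 1)
  step 1: ref 1 -> FAULT, frames=[4,1] (faults so far: 2)
  step 2: ref 2 -> FAULT, evict 4, frames=[2,1] (faults so far: 3)
  step 3: ref 1 -> HIT, frames=[2,1] (faults so far: 3)
  step 4: ref 1 -> HIT, frames=[2,1] (faults so far: 3)
  step 5: ref 5 -> FAULT, evict 2, frames=[5,1] (faults so far: 4)
  step 6: ref 1 -> HIT, frames=[5,1] (faults so far: 4)
  step 7: ref 5 -> HIT, frames=[5,1] (faults so far: 4)
  step 8: ref 4 -> FAULT, evict 1, frames=[5,4] (faults so far: 5)
  step 9: ref 5 -> HIT, frames=[5,4] (faults so far: 5)
  step 10: ref 5 -> HIT, frames=[5,4] (faults so far: 5)
  step 11: ref 3 -> FAULT, evict 4, frames=[5,3] (faults so far: 6)
  step 12: ref 2 -> FAULT, evict 5, frames=[2,3] (faults so far: 7)
  step 13: ref 3 -> HIT, frames=[2,3] (faults so far: 7)
  Optimal total faults: 7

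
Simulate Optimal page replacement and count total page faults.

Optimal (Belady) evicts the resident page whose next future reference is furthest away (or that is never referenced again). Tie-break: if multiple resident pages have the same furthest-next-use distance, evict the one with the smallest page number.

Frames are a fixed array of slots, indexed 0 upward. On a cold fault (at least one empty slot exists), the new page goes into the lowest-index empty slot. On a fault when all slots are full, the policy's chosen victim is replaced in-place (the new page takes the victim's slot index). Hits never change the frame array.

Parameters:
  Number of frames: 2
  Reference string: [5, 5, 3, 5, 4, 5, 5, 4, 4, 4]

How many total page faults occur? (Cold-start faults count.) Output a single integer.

Answer: 3

Derivation:
Step 0: ref 5 → FAULT, frames=[5,-]
Step 1: ref 5 → HIT, frames=[5,-]
Step 2: ref 3 → FAULT, frames=[5,3]
Step 3: ref 5 → HIT, frames=[5,3]
Step 4: ref 4 → FAULT (evict 3), frames=[5,4]
Step 5: ref 5 → HIT, frames=[5,4]
Step 6: ref 5 → HIT, frames=[5,4]
Step 7: ref 4 → HIT, frames=[5,4]
Step 8: ref 4 → HIT, frames=[5,4]
Step 9: ref 4 → HIT, frames=[5,4]
Total faults: 3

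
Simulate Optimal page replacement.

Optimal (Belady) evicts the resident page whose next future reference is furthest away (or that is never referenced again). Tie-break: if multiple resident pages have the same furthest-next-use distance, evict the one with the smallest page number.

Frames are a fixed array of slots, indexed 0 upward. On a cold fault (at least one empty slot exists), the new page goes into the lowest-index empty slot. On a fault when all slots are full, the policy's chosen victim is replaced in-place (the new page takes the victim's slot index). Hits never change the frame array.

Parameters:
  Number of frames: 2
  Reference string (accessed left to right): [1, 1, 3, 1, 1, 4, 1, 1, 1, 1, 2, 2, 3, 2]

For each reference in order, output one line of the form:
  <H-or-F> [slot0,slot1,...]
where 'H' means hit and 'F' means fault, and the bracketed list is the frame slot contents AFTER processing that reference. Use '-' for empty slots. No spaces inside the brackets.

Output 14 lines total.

F [1,-]
H [1,-]
F [1,3]
H [1,3]
H [1,3]
F [1,4]
H [1,4]
H [1,4]
H [1,4]
H [1,4]
F [2,4]
H [2,4]
F [2,3]
H [2,3]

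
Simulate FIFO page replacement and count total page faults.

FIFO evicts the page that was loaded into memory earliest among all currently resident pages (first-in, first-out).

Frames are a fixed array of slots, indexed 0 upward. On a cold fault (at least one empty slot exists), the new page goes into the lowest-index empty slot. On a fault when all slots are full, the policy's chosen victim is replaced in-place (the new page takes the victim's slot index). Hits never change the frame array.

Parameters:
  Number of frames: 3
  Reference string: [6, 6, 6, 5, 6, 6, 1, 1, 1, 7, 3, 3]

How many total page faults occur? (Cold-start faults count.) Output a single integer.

Answer: 5

Derivation:
Step 0: ref 6 → FAULT, frames=[6,-,-]
Step 1: ref 6 → HIT, frames=[6,-,-]
Step 2: ref 6 → HIT, frames=[6,-,-]
Step 3: ref 5 → FAULT, frames=[6,5,-]
Step 4: ref 6 → HIT, frames=[6,5,-]
Step 5: ref 6 → HIT, frames=[6,5,-]
Step 6: ref 1 → FAULT, frames=[6,5,1]
Step 7: ref 1 → HIT, frames=[6,5,1]
Step 8: ref 1 → HIT, frames=[6,5,1]
Step 9: ref 7 → FAULT (evict 6), frames=[7,5,1]
Step 10: ref 3 → FAULT (evict 5), frames=[7,3,1]
Step 11: ref 3 → HIT, frames=[7,3,1]
Total faults: 5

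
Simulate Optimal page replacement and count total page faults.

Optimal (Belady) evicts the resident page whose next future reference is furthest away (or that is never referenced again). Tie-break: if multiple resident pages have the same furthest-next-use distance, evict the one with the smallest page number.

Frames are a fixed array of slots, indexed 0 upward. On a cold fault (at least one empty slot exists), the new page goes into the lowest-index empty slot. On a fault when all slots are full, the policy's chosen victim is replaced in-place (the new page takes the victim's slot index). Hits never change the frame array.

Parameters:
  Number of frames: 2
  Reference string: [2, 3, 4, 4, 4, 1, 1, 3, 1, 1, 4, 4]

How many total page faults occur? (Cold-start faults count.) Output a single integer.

Answer: 5

Derivation:
Step 0: ref 2 → FAULT, frames=[2,-]
Step 1: ref 3 → FAULT, frames=[2,3]
Step 2: ref 4 → FAULT (evict 2), frames=[4,3]
Step 3: ref 4 → HIT, frames=[4,3]
Step 4: ref 4 → HIT, frames=[4,3]
Step 5: ref 1 → FAULT (evict 4), frames=[1,3]
Step 6: ref 1 → HIT, frames=[1,3]
Step 7: ref 3 → HIT, frames=[1,3]
Step 8: ref 1 → HIT, frames=[1,3]
Step 9: ref 1 → HIT, frames=[1,3]
Step 10: ref 4 → FAULT (evict 1), frames=[4,3]
Step 11: ref 4 → HIT, frames=[4,3]
Total faults: 5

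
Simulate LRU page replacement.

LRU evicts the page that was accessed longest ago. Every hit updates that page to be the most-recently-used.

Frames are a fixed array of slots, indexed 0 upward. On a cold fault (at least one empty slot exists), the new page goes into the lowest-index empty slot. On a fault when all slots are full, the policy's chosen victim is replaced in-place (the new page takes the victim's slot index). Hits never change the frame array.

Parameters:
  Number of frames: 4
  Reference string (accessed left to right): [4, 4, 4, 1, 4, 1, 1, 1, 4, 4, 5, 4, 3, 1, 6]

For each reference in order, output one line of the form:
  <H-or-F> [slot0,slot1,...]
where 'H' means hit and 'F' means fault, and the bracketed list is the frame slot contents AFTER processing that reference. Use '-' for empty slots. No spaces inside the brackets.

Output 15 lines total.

F [4,-,-,-]
H [4,-,-,-]
H [4,-,-,-]
F [4,1,-,-]
H [4,1,-,-]
H [4,1,-,-]
H [4,1,-,-]
H [4,1,-,-]
H [4,1,-,-]
H [4,1,-,-]
F [4,1,5,-]
H [4,1,5,-]
F [4,1,5,3]
H [4,1,5,3]
F [4,1,6,3]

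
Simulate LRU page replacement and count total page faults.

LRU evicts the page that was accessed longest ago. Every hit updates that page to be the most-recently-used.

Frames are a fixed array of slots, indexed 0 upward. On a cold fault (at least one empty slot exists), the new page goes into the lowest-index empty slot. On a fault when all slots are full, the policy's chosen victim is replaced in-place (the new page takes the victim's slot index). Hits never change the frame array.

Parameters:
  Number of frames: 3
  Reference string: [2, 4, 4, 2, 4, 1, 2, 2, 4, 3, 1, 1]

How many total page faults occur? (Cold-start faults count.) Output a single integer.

Answer: 5

Derivation:
Step 0: ref 2 → FAULT, frames=[2,-,-]
Step 1: ref 4 → FAULT, frames=[2,4,-]
Step 2: ref 4 → HIT, frames=[2,4,-]
Step 3: ref 2 → HIT, frames=[2,4,-]
Step 4: ref 4 → HIT, frames=[2,4,-]
Step 5: ref 1 → FAULT, frames=[2,4,1]
Step 6: ref 2 → HIT, frames=[2,4,1]
Step 7: ref 2 → HIT, frames=[2,4,1]
Step 8: ref 4 → HIT, frames=[2,4,1]
Step 9: ref 3 → FAULT (evict 1), frames=[2,4,3]
Step 10: ref 1 → FAULT (evict 2), frames=[1,4,3]
Step 11: ref 1 → HIT, frames=[1,4,3]
Total faults: 5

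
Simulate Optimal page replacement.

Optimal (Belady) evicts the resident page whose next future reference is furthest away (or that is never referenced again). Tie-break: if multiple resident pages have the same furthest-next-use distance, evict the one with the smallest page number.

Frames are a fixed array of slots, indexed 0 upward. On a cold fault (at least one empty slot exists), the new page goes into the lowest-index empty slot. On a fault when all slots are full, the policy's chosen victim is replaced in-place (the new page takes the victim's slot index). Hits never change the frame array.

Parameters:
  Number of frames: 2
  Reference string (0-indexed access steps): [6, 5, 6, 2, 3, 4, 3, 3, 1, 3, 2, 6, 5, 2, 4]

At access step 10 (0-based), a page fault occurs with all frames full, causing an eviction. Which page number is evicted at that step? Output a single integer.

Answer: 1

Derivation:
Step 0: ref 6 -> FAULT, frames=[6,-]
Step 1: ref 5 -> FAULT, frames=[6,5]
Step 2: ref 6 -> HIT, frames=[6,5]
Step 3: ref 2 -> FAULT, evict 5, frames=[6,2]
Step 4: ref 3 -> FAULT, evict 6, frames=[3,2]
Step 5: ref 4 -> FAULT, evict 2, frames=[3,4]
Step 6: ref 3 -> HIT, frames=[3,4]
Step 7: ref 3 -> HIT, frames=[3,4]
Step 8: ref 1 -> FAULT, evict 4, frames=[3,1]
Step 9: ref 3 -> HIT, frames=[3,1]
Step 10: ref 2 -> FAULT, evict 1, frames=[3,2]
At step 10: evicted page 1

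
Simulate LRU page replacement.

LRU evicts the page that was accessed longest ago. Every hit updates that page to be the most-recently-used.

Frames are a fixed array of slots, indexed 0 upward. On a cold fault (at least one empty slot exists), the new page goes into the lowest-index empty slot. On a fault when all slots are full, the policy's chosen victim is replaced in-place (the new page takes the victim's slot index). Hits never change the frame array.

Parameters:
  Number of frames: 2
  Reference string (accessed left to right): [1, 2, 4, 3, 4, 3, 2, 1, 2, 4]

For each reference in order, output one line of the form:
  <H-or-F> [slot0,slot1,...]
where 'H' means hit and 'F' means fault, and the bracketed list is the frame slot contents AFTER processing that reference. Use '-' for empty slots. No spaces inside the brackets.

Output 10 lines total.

F [1,-]
F [1,2]
F [4,2]
F [4,3]
H [4,3]
H [4,3]
F [2,3]
F [2,1]
H [2,1]
F [2,4]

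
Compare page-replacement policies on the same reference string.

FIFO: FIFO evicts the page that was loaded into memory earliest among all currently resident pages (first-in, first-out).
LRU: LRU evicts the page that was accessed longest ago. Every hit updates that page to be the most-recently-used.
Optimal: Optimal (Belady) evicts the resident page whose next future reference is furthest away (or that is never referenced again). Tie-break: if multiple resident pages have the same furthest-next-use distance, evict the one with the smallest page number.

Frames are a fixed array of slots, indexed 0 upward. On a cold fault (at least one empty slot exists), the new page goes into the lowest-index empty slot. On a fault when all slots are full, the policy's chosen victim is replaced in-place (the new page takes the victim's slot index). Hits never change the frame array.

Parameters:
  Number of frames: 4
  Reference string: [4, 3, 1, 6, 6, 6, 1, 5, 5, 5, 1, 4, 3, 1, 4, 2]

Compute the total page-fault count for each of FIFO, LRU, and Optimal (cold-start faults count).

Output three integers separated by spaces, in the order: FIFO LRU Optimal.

--- FIFO ---
  step 0: ref 4 -> FAULT, frames=[4,-,-,-] (faults so far: 1)
  step 1: ref 3 -> FAULT, frames=[4,3,-,-] (faults so far: 2)
  step 2: ref 1 -> FAULT, frames=[4,3,1,-] (faults so far: 3)
  step 3: ref 6 -> FAULT, frames=[4,3,1,6] (faults so far: 4)
  step 4: ref 6 -> HIT, frames=[4,3,1,6] (faults so far: 4)
  step 5: ref 6 -> HIT, frames=[4,3,1,6] (faults so far: 4)
  step 6: ref 1 -> HIT, frames=[4,3,1,6] (faults so far: 4)
  step 7: ref 5 -> FAULT, evict 4, frames=[5,3,1,6] (faults so far: 5)
  step 8: ref 5 -> HIT, frames=[5,3,1,6] (faults so far: 5)
  step 9: ref 5 -> HIT, frames=[5,3,1,6] (faults so far: 5)
  step 10: ref 1 -> HIT, frames=[5,3,1,6] (faults so far: 5)
  step 11: ref 4 -> FAULT, evict 3, frames=[5,4,1,6] (faults so far: 6)
  step 12: ref 3 -> FAULT, evict 1, frames=[5,4,3,6] (faults so far: 7)
  step 13: ref 1 -> FAULT, evict 6, frames=[5,4,3,1] (faults so far: 8)
  step 14: ref 4 -> HIT, frames=[5,4,3,1] (faults so far: 8)
  step 15: ref 2 -> FAULT, evict 5, frames=[2,4,3,1] (faults so far: 9)
  FIFO total faults: 9
--- LRU ---
  step 0: ref 4 -> FAULT, frames=[4,-,-,-] (faults so far: 1)
  step 1: ref 3 -> FAULT, frames=[4,3,-,-] (faults so far: 2)
  step 2: ref 1 -> FAULT, frames=[4,3,1,-] (faults so far: 3)
  step 3: ref 6 -> FAULT, frames=[4,3,1,6] (faults so far: 4)
  step 4: ref 6 -> HIT, frames=[4,3,1,6] (faults so far: 4)
  step 5: ref 6 -> HIT, frames=[4,3,1,6] (faults so far: 4)
  step 6: ref 1 -> HIT, frames=[4,3,1,6] (faults so far: 4)
  step 7: ref 5 -> FAULT, evict 4, frames=[5,3,1,6] (faults so far: 5)
  step 8: ref 5 -> HIT, frames=[5,3,1,6] (faults so far: 5)
  step 9: ref 5 -> HIT, frames=[5,3,1,6] (faults so far: 5)
  step 10: ref 1 -> HIT, frames=[5,3,1,6] (faults so far: 5)
  step 11: ref 4 -> FAULT, evict 3, frames=[5,4,1,6] (faults so far: 6)
  step 12: ref 3 -> FAULT, evict 6, frames=[5,4,1,3] (faults so far: 7)
  step 13: ref 1 -> HIT, frames=[5,4,1,3] (faults so far: 7)
  step 14: ref 4 -> HIT, frames=[5,4,1,3] (faults so far: 7)
  step 15: ref 2 -> FAULT, evict 5, frames=[2,4,1,3] (faults so far: 8)
  LRU total faults: 8
--- Optimal ---
  step 0: ref 4 -> FAULT, frames=[4,-,-,-] (faults so far: 1)
  step 1: ref 3 -> FAULT, frames=[4,3,-,-] (faults so far: 2)
  step 2: ref 1 -> FAULT, frames=[4,3,1,-] (faults so far: 3)
  step 3: ref 6 -> FAULT, frames=[4,3,1,6] (faults so far: 4)
  step 4: ref 6 -> HIT, frames=[4,3,1,6] (faults so far: 4)
  step 5: ref 6 -> HIT, frames=[4,3,1,6] (faults so far: 4)
  step 6: ref 1 -> HIT, frames=[4,3,1,6] (faults so far: 4)
  step 7: ref 5 -> FAULT, evict 6, frames=[4,3,1,5] (faults so far: 5)
  step 8: ref 5 -> HIT, frames=[4,3,1,5] (faults so far: 5)
  step 9: ref 5 -> HIT, frames=[4,3,1,5] (faults so far: 5)
  step 10: ref 1 -> HIT, frames=[4,3,1,5] (faults so far: 5)
  step 11: ref 4 -> HIT, frames=[4,3,1,5] (faults so far: 5)
  step 12: ref 3 -> HIT, frames=[4,3,1,5] (faults so far: 5)
  step 13: ref 1 -> HIT, frames=[4,3,1,5] (faults so far: 5)
  step 14: ref 4 -> HIT, frames=[4,3,1,5] (faults so far: 5)
  step 15: ref 2 -> FAULT, evict 1, frames=[4,3,2,5] (faults so far: 6)
  Optimal total faults: 6

Answer: 9 8 6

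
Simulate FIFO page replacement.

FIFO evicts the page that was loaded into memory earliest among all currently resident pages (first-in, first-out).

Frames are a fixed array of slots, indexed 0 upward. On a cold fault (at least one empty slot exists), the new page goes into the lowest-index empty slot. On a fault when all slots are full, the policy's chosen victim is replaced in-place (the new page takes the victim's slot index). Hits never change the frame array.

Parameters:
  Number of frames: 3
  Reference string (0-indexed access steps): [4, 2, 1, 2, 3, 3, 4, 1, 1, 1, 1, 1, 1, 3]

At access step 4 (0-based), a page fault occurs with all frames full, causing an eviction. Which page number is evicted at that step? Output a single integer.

Answer: 4

Derivation:
Step 0: ref 4 -> FAULT, frames=[4,-,-]
Step 1: ref 2 -> FAULT, frames=[4,2,-]
Step 2: ref 1 -> FAULT, frames=[4,2,1]
Step 3: ref 2 -> HIT, frames=[4,2,1]
Step 4: ref 3 -> FAULT, evict 4, frames=[3,2,1]
At step 4: evicted page 4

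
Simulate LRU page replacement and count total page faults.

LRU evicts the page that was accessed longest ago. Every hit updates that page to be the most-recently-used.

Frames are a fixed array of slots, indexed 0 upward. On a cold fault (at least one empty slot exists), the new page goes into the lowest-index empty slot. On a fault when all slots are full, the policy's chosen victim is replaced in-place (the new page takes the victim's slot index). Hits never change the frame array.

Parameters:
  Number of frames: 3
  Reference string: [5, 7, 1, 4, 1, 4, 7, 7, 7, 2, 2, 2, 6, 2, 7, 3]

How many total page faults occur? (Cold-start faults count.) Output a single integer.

Step 0: ref 5 → FAULT, frames=[5,-,-]
Step 1: ref 7 → FAULT, frames=[5,7,-]
Step 2: ref 1 → FAULT, frames=[5,7,1]
Step 3: ref 4 → FAULT (evict 5), frames=[4,7,1]
Step 4: ref 1 → HIT, frames=[4,7,1]
Step 5: ref 4 → HIT, frames=[4,7,1]
Step 6: ref 7 → HIT, frames=[4,7,1]
Step 7: ref 7 → HIT, frames=[4,7,1]
Step 8: ref 7 → HIT, frames=[4,7,1]
Step 9: ref 2 → FAULT (evict 1), frames=[4,7,2]
Step 10: ref 2 → HIT, frames=[4,7,2]
Step 11: ref 2 → HIT, frames=[4,7,2]
Step 12: ref 6 → FAULT (evict 4), frames=[6,7,2]
Step 13: ref 2 → HIT, frames=[6,7,2]
Step 14: ref 7 → HIT, frames=[6,7,2]
Step 15: ref 3 → FAULT (evict 6), frames=[3,7,2]
Total faults: 7

Answer: 7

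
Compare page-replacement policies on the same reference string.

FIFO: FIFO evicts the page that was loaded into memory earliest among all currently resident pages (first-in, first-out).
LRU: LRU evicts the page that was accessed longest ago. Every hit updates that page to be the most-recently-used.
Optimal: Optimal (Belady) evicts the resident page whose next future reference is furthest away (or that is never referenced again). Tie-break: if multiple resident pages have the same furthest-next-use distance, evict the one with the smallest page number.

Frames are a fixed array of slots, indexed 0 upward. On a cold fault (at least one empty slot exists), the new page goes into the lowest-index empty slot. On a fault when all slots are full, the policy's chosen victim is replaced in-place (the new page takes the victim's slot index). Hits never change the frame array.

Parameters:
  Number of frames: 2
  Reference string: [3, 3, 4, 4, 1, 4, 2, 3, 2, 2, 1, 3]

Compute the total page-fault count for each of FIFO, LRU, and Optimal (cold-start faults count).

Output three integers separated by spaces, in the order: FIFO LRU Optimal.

Answer: 6 7 6

Derivation:
--- FIFO ---
  step 0: ref 3 -> FAULT, frames=[3,-] (faults so far: 1)
  step 1: ref 3 -> HIT, frames=[3,-] (faults so far: 1)
  step 2: ref 4 -> FAULT, frames=[3,4] (faults so far: 2)
  step 3: ref 4 -> HIT, frames=[3,4] (faults so far: 2)
  step 4: ref 1 -> FAULT, evict 3, frames=[1,4] (faults so far: 3)
  step 5: ref 4 -> HIT, frames=[1,4] (faults so far: 3)
  step 6: ref 2 -> FAULT, evict 4, frames=[1,2] (faults so far: 4)
  step 7: ref 3 -> FAULT, evict 1, frames=[3,2] (faults so far: 5)
  step 8: ref 2 -> HIT, frames=[3,2] (faults so far: 5)
  step 9: ref 2 -> HIT, frames=[3,2] (faults so far: 5)
  step 10: ref 1 -> FAULT, evict 2, frames=[3,1] (faults so far: 6)
  step 11: ref 3 -> HIT, frames=[3,1] (faults so far: 6)
  FIFO total faults: 6
--- LRU ---
  step 0: ref 3 -> FAULT, frames=[3,-] (faults so far: 1)
  step 1: ref 3 -> HIT, frames=[3,-] (faults so far: 1)
  step 2: ref 4 -> FAULT, frames=[3,4] (faults so far: 2)
  step 3: ref 4 -> HIT, frames=[3,4] (faults so far: 2)
  step 4: ref 1 -> FAULT, evict 3, frames=[1,4] (faults so far: 3)
  step 5: ref 4 -> HIT, frames=[1,4] (faults so far: 3)
  step 6: ref 2 -> FAULT, evict 1, frames=[2,4] (faults so far: 4)
  step 7: ref 3 -> FAULT, evict 4, frames=[2,3] (faults so far: 5)
  step 8: ref 2 -> HIT, frames=[2,3] (faults so far: 5)
  step 9: ref 2 -> HIT, frames=[2,3] (faults so far: 5)
  step 10: ref 1 -> FAULT, evict 3, frames=[2,1] (faults so far: 6)
  step 11: ref 3 -> FAULT, evict 2, frames=[3,1] (faults so far: 7)
  LRU total faults: 7
--- Optimal ---
  step 0: ref 3 -> FAULT, frames=[3,-] (faults so far: 1)
  step 1: ref 3 -> HIT, frames=[3,-] (faults so far: 1)
  step 2: ref 4 -> FAULT, frames=[3,4] (faults so far: 2)
  step 3: ref 4 -> HIT, frames=[3,4] (faults so far: 2)
  step 4: ref 1 -> FAULT, evict 3, frames=[1,4] (faults so far: 3)
  step 5: ref 4 -> HIT, frames=[1,4] (faults so far: 3)
  step 6: ref 2 -> FAULT, evict 4, frames=[1,2] (faults so far: 4)
  step 7: ref 3 -> FAULT, evict 1, frames=[3,2] (faults so far: 5)
  step 8: ref 2 -> HIT, frames=[3,2] (faults so far: 5)
  step 9: ref 2 -> HIT, frames=[3,2] (faults so far: 5)
  step 10: ref 1 -> FAULT, evict 2, frames=[3,1] (faults so far: 6)
  step 11: ref 3 -> HIT, frames=[3,1] (faults so far: 6)
  Optimal total faults: 6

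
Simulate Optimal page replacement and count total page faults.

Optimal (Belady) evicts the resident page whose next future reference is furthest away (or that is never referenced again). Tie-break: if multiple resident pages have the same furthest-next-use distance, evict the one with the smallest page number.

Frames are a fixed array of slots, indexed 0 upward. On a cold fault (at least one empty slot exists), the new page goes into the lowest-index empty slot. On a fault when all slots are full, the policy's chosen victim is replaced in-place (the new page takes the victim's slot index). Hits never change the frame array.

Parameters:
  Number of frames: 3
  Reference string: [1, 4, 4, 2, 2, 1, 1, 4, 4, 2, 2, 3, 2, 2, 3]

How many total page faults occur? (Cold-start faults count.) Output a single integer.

Answer: 4

Derivation:
Step 0: ref 1 → FAULT, frames=[1,-,-]
Step 1: ref 4 → FAULT, frames=[1,4,-]
Step 2: ref 4 → HIT, frames=[1,4,-]
Step 3: ref 2 → FAULT, frames=[1,4,2]
Step 4: ref 2 → HIT, frames=[1,4,2]
Step 5: ref 1 → HIT, frames=[1,4,2]
Step 6: ref 1 → HIT, frames=[1,4,2]
Step 7: ref 4 → HIT, frames=[1,4,2]
Step 8: ref 4 → HIT, frames=[1,4,2]
Step 9: ref 2 → HIT, frames=[1,4,2]
Step 10: ref 2 → HIT, frames=[1,4,2]
Step 11: ref 3 → FAULT (evict 1), frames=[3,4,2]
Step 12: ref 2 → HIT, frames=[3,4,2]
Step 13: ref 2 → HIT, frames=[3,4,2]
Step 14: ref 3 → HIT, frames=[3,4,2]
Total faults: 4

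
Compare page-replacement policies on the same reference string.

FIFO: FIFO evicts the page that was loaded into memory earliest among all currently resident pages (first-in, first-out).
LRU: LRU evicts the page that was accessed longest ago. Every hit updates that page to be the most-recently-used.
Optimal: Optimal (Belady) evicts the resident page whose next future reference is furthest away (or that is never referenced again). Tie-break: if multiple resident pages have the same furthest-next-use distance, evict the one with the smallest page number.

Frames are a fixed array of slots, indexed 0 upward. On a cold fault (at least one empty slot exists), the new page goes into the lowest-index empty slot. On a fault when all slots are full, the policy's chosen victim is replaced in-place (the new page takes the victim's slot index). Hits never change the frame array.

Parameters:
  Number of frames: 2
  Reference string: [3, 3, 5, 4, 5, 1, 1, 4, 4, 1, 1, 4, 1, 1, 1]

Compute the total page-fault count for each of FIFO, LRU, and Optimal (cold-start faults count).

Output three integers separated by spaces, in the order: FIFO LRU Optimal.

Answer: 4 5 4

Derivation:
--- FIFO ---
  step 0: ref 3 -> FAULT, frames=[3,-] (faults so far: 1)
  step 1: ref 3 -> HIT, frames=[3,-] (faults so far: 1)
  step 2: ref 5 -> FAULT, frames=[3,5] (faults so far: 2)
  step 3: ref 4 -> FAULT, evict 3, frames=[4,5] (faults so far: 3)
  step 4: ref 5 -> HIT, frames=[4,5] (faults so far: 3)
  step 5: ref 1 -> FAULT, evict 5, frames=[4,1] (faults so far: 4)
  step 6: ref 1 -> HIT, frames=[4,1] (faults so far: 4)
  step 7: ref 4 -> HIT, frames=[4,1] (faults so far: 4)
  step 8: ref 4 -> HIT, frames=[4,1] (faults so far: 4)
  step 9: ref 1 -> HIT, frames=[4,1] (faults so far: 4)
  step 10: ref 1 -> HIT, frames=[4,1] (faults so far: 4)
  step 11: ref 4 -> HIT, frames=[4,1] (faults so far: 4)
  step 12: ref 1 -> HIT, frames=[4,1] (faults so far: 4)
  step 13: ref 1 -> HIT, frames=[4,1] (faults so far: 4)
  step 14: ref 1 -> HIT, frames=[4,1] (faults so far: 4)
  FIFO total faults: 4
--- LRU ---
  step 0: ref 3 -> FAULT, frames=[3,-] (faults so far: 1)
  step 1: ref 3 -> HIT, frames=[3,-] (faults so far: 1)
  step 2: ref 5 -> FAULT, frames=[3,5] (faults so far: 2)
  step 3: ref 4 -> FAULT, evict 3, frames=[4,5] (faults so far: 3)
  step 4: ref 5 -> HIT, frames=[4,5] (faults so far: 3)
  step 5: ref 1 -> FAULT, evict 4, frames=[1,5] (faults so far: 4)
  step 6: ref 1 -> HIT, frames=[1,5] (faults so far: 4)
  step 7: ref 4 -> FAULT, evict 5, frames=[1,4] (faults so far: 5)
  step 8: ref 4 -> HIT, frames=[1,4] (faults so far: 5)
  step 9: ref 1 -> HIT, frames=[1,4] (faults so far: 5)
  step 10: ref 1 -> HIT, frames=[1,4] (faults so far: 5)
  step 11: ref 4 -> HIT, frames=[1,4] (faults so far: 5)
  step 12: ref 1 -> HIT, frames=[1,4] (faults so far: 5)
  step 13: ref 1 -> HIT, frames=[1,4] (faults so far: 5)
  step 14: ref 1 -> HIT, frames=[1,4] (faults so far: 5)
  LRU total faults: 5
--- Optimal ---
  step 0: ref 3 -> FAULT, frames=[3,-] (faults so far: 1)
  step 1: ref 3 -> HIT, frames=[3,-] (faults so far: 1)
  step 2: ref 5 -> FAULT, frames=[3,5] (faults so far: 2)
  step 3: ref 4 -> FAULT, evict 3, frames=[4,5] (faults so far: 3)
  step 4: ref 5 -> HIT, frames=[4,5] (faults so far: 3)
  step 5: ref 1 -> FAULT, evict 5, frames=[4,1] (faults so far: 4)
  step 6: ref 1 -> HIT, frames=[4,1] (faults so far: 4)
  step 7: ref 4 -> HIT, frames=[4,1] (faults so far: 4)
  step 8: ref 4 -> HIT, frames=[4,1] (faults so far: 4)
  step 9: ref 1 -> HIT, frames=[4,1] (faults so far: 4)
  step 10: ref 1 -> HIT, frames=[4,1] (faults so far: 4)
  step 11: ref 4 -> HIT, frames=[4,1] (faults so far: 4)
  step 12: ref 1 -> HIT, frames=[4,1] (faults so far: 4)
  step 13: ref 1 -> HIT, frames=[4,1] (faults so far: 4)
  step 14: ref 1 -> HIT, frames=[4,1] (faults so far: 4)
  Optimal total faults: 4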